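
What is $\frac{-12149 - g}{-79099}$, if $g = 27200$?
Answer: $\frac{39349}{79099} \approx 0.49747$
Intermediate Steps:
$\frac{-12149 - g}{-79099} = \frac{-12149 - 27200}{-79099} = \left(-12149 - 27200\right) \left(- \frac{1}{79099}\right) = \left(-39349\right) \left(- \frac{1}{79099}\right) = \frac{39349}{79099}$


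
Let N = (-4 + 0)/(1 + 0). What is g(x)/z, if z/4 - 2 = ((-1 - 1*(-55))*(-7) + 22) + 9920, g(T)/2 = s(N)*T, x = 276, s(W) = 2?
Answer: 138/4783 ≈ 0.028852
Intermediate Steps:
N = -4 (N = -4/1 = -4*1 = -4)
g(T) = 4*T (g(T) = 2*(2*T) = 4*T)
z = 38264 (z = 8 + 4*(((-1 - 1*(-55))*(-7) + 22) + 9920) = 8 + 4*(((-1 + 55)*(-7) + 22) + 9920) = 8 + 4*((54*(-7) + 22) + 9920) = 8 + 4*((-378 + 22) + 9920) = 8 + 4*(-356 + 9920) = 8 + 4*9564 = 8 + 38256 = 38264)
g(x)/z = (4*276)/38264 = 1104*(1/38264) = 138/4783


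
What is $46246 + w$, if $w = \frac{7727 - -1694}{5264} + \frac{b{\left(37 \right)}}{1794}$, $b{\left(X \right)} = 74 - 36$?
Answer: $\frac{218373283421}{4721808} \approx 46248.0$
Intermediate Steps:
$b{\left(X \right)} = 38$ ($b{\left(X \right)} = 74 - 36 = 38$)
$w = \frac{8550653}{4721808}$ ($w = \frac{7727 - -1694}{5264} + \frac{38}{1794} = \left(7727 + 1694\right) \frac{1}{5264} + 38 \cdot \frac{1}{1794} = 9421 \cdot \frac{1}{5264} + \frac{19}{897} = \frac{9421}{5264} + \frac{19}{897} = \frac{8550653}{4721808} \approx 1.8109$)
$46246 + w = 46246 + \frac{8550653}{4721808} = \frac{218373283421}{4721808}$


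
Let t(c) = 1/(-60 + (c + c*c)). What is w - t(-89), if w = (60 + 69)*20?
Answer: 20051759/7772 ≈ 2580.0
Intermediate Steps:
w = 2580 (w = 129*20 = 2580)
t(c) = 1/(-60 + c + c²) (t(c) = 1/(-60 + (c + c²)) = 1/(-60 + c + c²))
w - t(-89) = 2580 - 1/(-60 - 89 + (-89)²) = 2580 - 1/(-60 - 89 + 7921) = 2580 - 1/7772 = 20051759/7772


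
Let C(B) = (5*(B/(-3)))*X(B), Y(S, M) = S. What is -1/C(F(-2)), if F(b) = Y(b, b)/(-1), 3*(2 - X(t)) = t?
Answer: 9/40 ≈ 0.22500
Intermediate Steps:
X(t) = 2 - t/3
F(b) = -b (F(b) = b/(-1) = b*(-1) = -b)
C(B) = -5*B*(2 - B/3)/3 (C(B) = (5*(B/(-3)))*(2 - B/3) = (5*(B*(-⅓)))*(2 - B/3) = (5*(-B/3))*(2 - B/3) = (-5*B/3)*(2 - B/3) = -5*B*(2 - B/3)/3)
-1/C(F(-2)) = -1/(5*(-1*(-2))*(-6 - 1*(-2))/9) = -1/((5/9)*2*(-6 + 2)) = -1/((5/9)*2*(-4)) = -1/(-40/9) = -1*(-9/40) = 9/40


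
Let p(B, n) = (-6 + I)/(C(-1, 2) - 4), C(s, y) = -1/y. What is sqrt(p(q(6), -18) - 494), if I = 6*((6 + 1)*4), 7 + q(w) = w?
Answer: I*sqrt(530) ≈ 23.022*I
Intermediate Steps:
q(w) = -7 + w
I = 168 (I = 6*(7*4) = 6*28 = 168)
p(B, n) = -36 (p(B, n) = (-6 + 168)/(-1/2 - 4) = 162/(-1*1/2 - 4) = 162/(-1/2 - 4) = 162/(-9/2) = 162*(-2/9) = -36)
sqrt(p(q(6), -18) - 494) = sqrt(-36 - 494) = sqrt(-530) = I*sqrt(530)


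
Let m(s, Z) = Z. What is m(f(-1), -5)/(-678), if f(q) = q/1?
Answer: 5/678 ≈ 0.0073746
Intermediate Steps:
f(q) = q (f(q) = q*1 = q)
m(f(-1), -5)/(-678) = -5/(-678) = -5*(-1/678) = 5/678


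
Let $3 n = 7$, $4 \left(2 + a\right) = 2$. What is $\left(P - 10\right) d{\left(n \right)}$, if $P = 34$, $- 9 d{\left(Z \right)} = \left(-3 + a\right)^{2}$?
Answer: $-54$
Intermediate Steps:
$a = - \frac{3}{2}$ ($a = -2 + \frac{1}{4} \cdot 2 = -2 + \frac{1}{2} = - \frac{3}{2} \approx -1.5$)
$n = \frac{7}{3}$ ($n = \frac{1}{3} \cdot 7 = \frac{7}{3} \approx 2.3333$)
$d{\left(Z \right)} = - \frac{9}{4}$ ($d{\left(Z \right)} = - \frac{\left(-3 - \frac{3}{2}\right)^{2}}{9} = - \frac{\left(- \frac{9}{2}\right)^{2}}{9} = \left(- \frac{1}{9}\right) \frac{81}{4} = - \frac{9}{4}$)
$\left(P - 10\right) d{\left(n \right)} = \left(34 - 10\right) \left(- \frac{9}{4}\right) = 24 \left(- \frac{9}{4}\right) = -54$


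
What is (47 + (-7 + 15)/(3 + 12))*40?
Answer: 5704/3 ≈ 1901.3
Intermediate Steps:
(47 + (-7 + 15)/(3 + 12))*40 = (47 + 8/15)*40 = (713/15)*40 = 5704/3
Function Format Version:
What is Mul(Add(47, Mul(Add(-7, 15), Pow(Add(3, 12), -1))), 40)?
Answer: Rational(5704, 3) ≈ 1901.3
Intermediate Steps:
Mul(Add(47, Mul(Add(-7, 15), Pow(Add(3, 12), -1))), 40) = Mul(Add(47, Mul(8, Pow(15, -1))), 40) = Mul(Add(47, Mul(8, Rational(1, 15))), 40) = Mul(Add(47, Rational(8, 15)), 40) = Mul(Rational(713, 15), 40) = Rational(5704, 3)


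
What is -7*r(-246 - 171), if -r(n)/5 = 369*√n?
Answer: 12915*I*√417 ≈ 2.6373e+5*I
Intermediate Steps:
r(n) = -1845*√n
-7*r(-246 - 171) = -(-12915)*√(-246 - 171) = -(-12915)*√(-417) = -(-12915)*I*√417 = 12915*I*√417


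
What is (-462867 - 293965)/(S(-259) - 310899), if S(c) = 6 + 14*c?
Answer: 756832/314519 ≈ 2.4063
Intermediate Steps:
(-462867 - 293965)/(S(-259) - 310899) = (-462867 - 293965)/((6 + 14*(-259)) - 310899) = -756832/((6 - 3626) - 310899) = -756832/(-3620 - 310899) = -756832/(-314519) = -756832*(-1/314519) = 756832/314519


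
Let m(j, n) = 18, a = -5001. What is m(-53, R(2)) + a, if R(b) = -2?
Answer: -4983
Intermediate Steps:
m(-53, R(2)) + a = 18 - 5001 = -4983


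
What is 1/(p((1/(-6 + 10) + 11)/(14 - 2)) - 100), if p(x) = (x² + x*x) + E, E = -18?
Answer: -128/14879 ≈ -0.0086027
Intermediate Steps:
p(x) = -18 + 2*x² (p(x) = (x² + x*x) - 18 = (x² + x²) - 18 = 2*x² - 18 = -18 + 2*x²)
1/(p((1/(-6 + 10) + 11)/(14 - 2)) - 100) = 1/((-18 + 2*((1/(-6 + 10) + 11)/(14 - 2))²) - 100) = 1/((-18 + 2*((1/4 + 11)/12)²) - 100) = 1/((-18 + 2*((¼ + 11)*(1/12))²) - 100) = 1/((-18 + 2*((45/4)*(1/12))²) - 100) = 1/((-18 + 2*(15/16)²) - 100) = 1/((-18 + 2*(225/256)) - 100) = 1/((-18 + 225/128) - 100) = 1/(-2079/128 - 100) = 1/(-14879/128) = -128/14879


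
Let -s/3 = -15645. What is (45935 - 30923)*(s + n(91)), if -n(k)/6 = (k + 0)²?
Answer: -41298012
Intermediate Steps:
n(k) = -6*k² (n(k) = -6*(k + 0)² = -6*k²)
s = 46935 (s = -3*(-15645) = 46935)
(45935 - 30923)*(s + n(91)) = (45935 - 30923)*(46935 - 6*91²) = 15012*(46935 - 6*8281) = 15012*(46935 - 49686) = 15012*(-2751) = -41298012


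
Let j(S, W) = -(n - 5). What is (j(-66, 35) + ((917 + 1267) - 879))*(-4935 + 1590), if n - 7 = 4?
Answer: -4345155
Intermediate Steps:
n = 11 (n = 7 + 4 = 11)
j(S, W) = -6 (j(S, W) = -(11 - 5) = -1*6 = -6)
(j(-66, 35) + ((917 + 1267) - 879))*(-4935 + 1590) = (-6 + ((917 + 1267) - 879))*(-4935 + 1590) = (-6 + (2184 - 879))*(-3345) = (-6 + 1305)*(-3345) = 1299*(-3345) = -4345155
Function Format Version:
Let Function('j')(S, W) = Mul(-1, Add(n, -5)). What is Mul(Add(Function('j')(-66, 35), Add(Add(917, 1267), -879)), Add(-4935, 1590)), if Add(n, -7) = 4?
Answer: -4345155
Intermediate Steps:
n = 11 (n = Add(7, 4) = 11)
Function('j')(S, W) = -6 (Function('j')(S, W) = Mul(-1, Add(11, -5)) = Mul(-1, 6) = -6)
Mul(Add(Function('j')(-66, 35), Add(Add(917, 1267), -879)), Add(-4935, 1590)) = Mul(Add(-6, Add(Add(917, 1267), -879)), Add(-4935, 1590)) = Mul(Add(-6, Add(2184, -879)), -3345) = Mul(Add(-6, 1305), -3345) = Mul(1299, -3345) = -4345155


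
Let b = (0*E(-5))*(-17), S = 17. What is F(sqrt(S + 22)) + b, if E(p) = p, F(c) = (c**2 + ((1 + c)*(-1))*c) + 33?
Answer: 33 - sqrt(39) ≈ 26.755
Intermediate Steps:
F(c) = 33 + c**2 + c*(-1 - c) (F(c) = (c**2 + (-1 - c)*c) + 33 = (c**2 + c*(-1 - c)) + 33 = 33 + c**2 + c*(-1 - c))
b = 0 (b = (0*(-5))*(-17) = 0*(-17) = 0)
F(sqrt(S + 22)) + b = (33 - sqrt(17 + 22)) + 0 = (33 - sqrt(39)) + 0 = 33 - sqrt(39)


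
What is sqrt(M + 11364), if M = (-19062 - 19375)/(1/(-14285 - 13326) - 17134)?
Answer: sqrt(4070227931898377073)/18923475 ≈ 106.61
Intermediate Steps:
M = 1061284007/473086875 (M = -38437/(1/(-27611) - 17134) = -38437/(-1/27611 - 17134) = -38437/(-473086875/27611) = -38437*(-27611/473086875) = 1061284007/473086875 ≈ 2.2433)
sqrt(M + 11364) = sqrt(1061284007/473086875 + 11364) = sqrt(5377220531507/473086875) = sqrt(4070227931898377073)/18923475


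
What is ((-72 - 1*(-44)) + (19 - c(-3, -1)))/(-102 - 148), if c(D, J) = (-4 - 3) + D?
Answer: -1/250 ≈ -0.0040000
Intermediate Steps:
c(D, J) = -7 + D
((-72 - 1*(-44)) + (19 - c(-3, -1)))/(-102 - 148) = ((-72 - 1*(-44)) + (19 - (-7 - 3)))/(-102 - 148) = ((-72 + 44) + (19 - 1*(-10)))/(-250) = (-28 + (19 + 10))*(-1/250) = (-28 + 29)*(-1/250) = 1*(-1/250) = -1/250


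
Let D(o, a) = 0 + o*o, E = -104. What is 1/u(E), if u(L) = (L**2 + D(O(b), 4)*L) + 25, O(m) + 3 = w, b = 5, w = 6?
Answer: 1/9905 ≈ 0.00010096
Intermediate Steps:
O(m) = 3 (O(m) = -3 + 6 = 3)
D(o, a) = o**2 (D(o, a) = 0 + o**2 = o**2)
u(L) = 25 + L**2 + 9*L (u(L) = (L**2 + 3**2*L) + 25 = (L**2 + 9*L) + 25 = 25 + L**2 + 9*L)
1/u(E) = 1/(25 + (-104)**2 + 9*(-104)) = 1/(25 + 10816 - 936) = 1/9905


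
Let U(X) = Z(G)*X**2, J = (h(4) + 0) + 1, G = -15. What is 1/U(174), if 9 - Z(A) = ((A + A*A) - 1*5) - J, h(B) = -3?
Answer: -1/5994648 ≈ -1.6682e-7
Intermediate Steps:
J = -2 (J = (-3 + 0) + 1 = -3 + 1 = -2)
Z(A) = 12 - A - A**2 (Z(A) = 9 - (((A + A*A) - 1*5) - 1*(-2)) = 9 - (((A + A**2) - 5) + 2) = 9 - ((-5 + A + A**2) + 2) = 9 - (-3 + A + A**2) = 9 + (3 - A - A**2) = 12 - A - A**2)
U(X) = -198*X**2 (U(X) = (12 - 1*(-15) - 1*(-15)**2)*X**2 = (12 + 15 - 1*225)*X**2 = (12 + 15 - 225)*X**2 = -198*X**2)
1/U(174) = 1/(-198*174**2) = 1/(-198*30276) = 1/(-5994648) = -1/5994648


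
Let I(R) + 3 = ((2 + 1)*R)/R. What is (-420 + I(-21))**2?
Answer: 176400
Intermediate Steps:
I(R) = 0 (I(R) = -3 + ((2 + 1)*R)/R = -3 + (3*R)/R = -3 + 3 = 0)
(-420 + I(-21))**2 = (-420 + 0)**2 = (-420)**2 = 176400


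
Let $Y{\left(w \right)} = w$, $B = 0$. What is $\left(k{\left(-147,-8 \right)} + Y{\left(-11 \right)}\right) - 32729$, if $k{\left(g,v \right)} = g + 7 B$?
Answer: $-32887$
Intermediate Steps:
$k{\left(g,v \right)} = g$ ($k{\left(g,v \right)} = g + 7 \cdot 0 = g + 0 = g$)
$\left(k{\left(-147,-8 \right)} + Y{\left(-11 \right)}\right) - 32729 = \left(-147 - 11\right) - 32729 = -158 - 32729 = -32887$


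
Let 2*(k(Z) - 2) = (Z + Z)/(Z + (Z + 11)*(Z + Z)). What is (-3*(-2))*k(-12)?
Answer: 6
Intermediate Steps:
k(Z) = 2 + Z/(Z + 2*Z*(11 + Z)) (k(Z) = 2 + ((Z + Z)/(Z + (Z + 11)*(Z + Z)))/2 = 2 + ((2*Z)/(Z + (11 + Z)*(2*Z)))/2 = 2 + ((2*Z)/(Z + 2*Z*(11 + Z)))/2 = 2 + (2*Z/(Z + 2*Z*(11 + Z)))/2 = 2 + Z/(Z + 2*Z*(11 + Z)))
(-3*(-2))*k(-12) = (-3*(-2))*((47 + 4*(-12))/(23 + 2*(-12))) = 6*((47 - 48)/(23 - 24)) = 6*(-1/(-1)) = 6*(-1*(-1)) = 6*1 = 6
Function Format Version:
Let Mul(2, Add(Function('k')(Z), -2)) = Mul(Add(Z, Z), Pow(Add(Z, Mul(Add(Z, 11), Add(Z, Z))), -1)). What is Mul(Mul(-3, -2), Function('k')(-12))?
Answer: 6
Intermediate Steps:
Function('k')(Z) = Add(2, Mul(Z, Pow(Add(Z, Mul(2, Z, Add(11, Z))), -1))) (Function('k')(Z) = Add(2, Mul(Rational(1, 2), Mul(Add(Z, Z), Pow(Add(Z, Mul(Add(Z, 11), Add(Z, Z))), -1)))) = Add(2, Mul(Rational(1, 2), Mul(Mul(2, Z), Pow(Add(Z, Mul(Add(11, Z), Mul(2, Z))), -1)))) = Add(2, Mul(Rational(1, 2), Mul(Mul(2, Z), Pow(Add(Z, Mul(2, Z, Add(11, Z))), -1)))) = Add(2, Mul(Rational(1, 2), Mul(2, Z, Pow(Add(Z, Mul(2, Z, Add(11, Z))), -1)))) = Add(2, Mul(Z, Pow(Add(Z, Mul(2, Z, Add(11, Z))), -1))))
Mul(Mul(-3, -2), Function('k')(-12)) = Mul(Mul(-3, -2), Mul(Pow(Add(23, Mul(2, -12)), -1), Add(47, Mul(4, -12)))) = Mul(6, Mul(Pow(Add(23, -24), -1), Add(47, -48))) = Mul(6, Mul(Pow(-1, -1), -1)) = Mul(6, Mul(-1, -1)) = Mul(6, 1) = 6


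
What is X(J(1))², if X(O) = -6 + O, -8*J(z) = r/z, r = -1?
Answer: 2209/64 ≈ 34.516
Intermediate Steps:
J(z) = 1/(8*z) (J(z) = -(-1)/(8*z) = 1/(8*z))
X(J(1))² = (-6 + (⅛)/1)² = (-6 + (⅛)*1)² = (-6 + ⅛)² = (-47/8)² = 2209/64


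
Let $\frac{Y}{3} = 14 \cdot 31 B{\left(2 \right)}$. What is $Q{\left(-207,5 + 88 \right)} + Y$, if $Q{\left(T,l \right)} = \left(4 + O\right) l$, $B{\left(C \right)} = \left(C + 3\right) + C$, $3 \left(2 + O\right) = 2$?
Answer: $9362$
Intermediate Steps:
$O = - \frac{4}{3}$ ($O = -2 + \frac{1}{3} \cdot 2 = -2 + \frac{2}{3} = - \frac{4}{3} \approx -1.3333$)
$B{\left(C \right)} = 3 + 2 C$ ($B{\left(C \right)} = \left(3 + C\right) + C = 3 + 2 C$)
$Q{\left(T,l \right)} = \frac{8 l}{3}$ ($Q{\left(T,l \right)} = \left(4 - \frac{4}{3}\right) l = \frac{8 l}{3}$)
$Y = 9114$ ($Y = 3 \cdot 14 \cdot 31 \left(3 + 2 \cdot 2\right) = 3 \cdot 434 \left(3 + 4\right) = 3 \cdot 434 \cdot 7 = 3 \cdot 3038 = 9114$)
$Q{\left(-207,5 + 88 \right)} + Y = \frac{8 \left(5 + 88\right)}{3} + 9114 = \frac{8}{3} \cdot 93 + 9114 = 248 + 9114 = 9362$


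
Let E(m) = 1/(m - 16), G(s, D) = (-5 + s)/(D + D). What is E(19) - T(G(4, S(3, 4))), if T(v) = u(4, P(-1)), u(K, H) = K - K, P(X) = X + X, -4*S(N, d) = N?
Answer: ⅓ ≈ 0.33333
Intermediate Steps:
S(N, d) = -N/4
G(s, D) = (-5 + s)/(2*D) (G(s, D) = (-5 + s)/((2*D)) = (-5 + s)*(1/(2*D)) = (-5 + s)/(2*D))
P(X) = 2*X
u(K, H) = 0
E(m) = 1/(-16 + m)
T(v) = 0
E(19) - T(G(4, S(3, 4))) = 1/(-16 + 19) - 1*0 = 1/3 + 0 = ⅓ + 0 = ⅓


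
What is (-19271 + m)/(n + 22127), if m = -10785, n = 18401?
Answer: -221/298 ≈ -0.74161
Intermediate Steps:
(-19271 + m)/(n + 22127) = (-19271 - 10785)/(18401 + 22127) = -30056/40528 = -30056*1/40528 = -221/298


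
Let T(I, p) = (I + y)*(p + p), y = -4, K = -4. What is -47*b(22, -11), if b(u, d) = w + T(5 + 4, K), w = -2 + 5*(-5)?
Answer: 3149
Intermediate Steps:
T(I, p) = 2*p*(-4 + I) (T(I, p) = (I - 4)*(p + p) = (-4 + I)*(2*p) = 2*p*(-4 + I))
w = -27 (w = -2 - 25 = -27)
b(u, d) = -67 (b(u, d) = -27 + 2*(-4)*(-4 + (5 + 4)) = -27 + 2*(-4)*(-4 + 9) = -27 + 2*(-4)*5 = -27 - 40 = -67)
-47*b(22, -11) = -47*(-67) = 3149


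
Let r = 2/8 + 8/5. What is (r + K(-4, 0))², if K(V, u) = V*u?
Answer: 1369/400 ≈ 3.4225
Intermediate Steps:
r = 37/20 (r = 2*(⅛) + 8*(⅕) = ¼ + 8/5 = 37/20 ≈ 1.8500)
(r + K(-4, 0))² = (37/20 - 4*0)² = (37/20 + 0)² = (37/20)² = 1369/400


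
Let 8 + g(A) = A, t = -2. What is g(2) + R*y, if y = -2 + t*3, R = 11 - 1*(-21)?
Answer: -262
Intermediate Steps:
g(A) = -8 + A
R = 32 (R = 11 + 21 = 32)
y = -8 (y = -2 - 2*3 = -2 - 6 = -8)
g(2) + R*y = (-8 + 2) + 32*(-8) = -6 - 256 = -262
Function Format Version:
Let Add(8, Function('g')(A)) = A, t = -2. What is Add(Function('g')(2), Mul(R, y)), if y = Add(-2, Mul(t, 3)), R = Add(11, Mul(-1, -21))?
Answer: -262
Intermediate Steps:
Function('g')(A) = Add(-8, A)
R = 32 (R = Add(11, 21) = 32)
y = -8 (y = Add(-2, Mul(-2, 3)) = Add(-2, -6) = -8)
Add(Function('g')(2), Mul(R, y)) = Add(Add(-8, 2), Mul(32, -8)) = Add(-6, -256) = -262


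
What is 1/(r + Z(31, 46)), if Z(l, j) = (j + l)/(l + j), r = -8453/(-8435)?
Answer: 8435/16888 ≈ 0.49947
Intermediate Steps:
r = 8453/8435 (r = -8453*(-1/8435) = 8453/8435 ≈ 1.0021)
Z(l, j) = 1 (Z(l, j) = (j + l)/(j + l) = 1)
1/(r + Z(31, 46)) = 1/(8453/8435 + 1) = 1/(16888/8435) = 8435/16888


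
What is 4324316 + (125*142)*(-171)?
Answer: 1289066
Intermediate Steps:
4324316 + (125*142)*(-171) = 4324316 + 17750*(-171) = 4324316 - 3035250 = 1289066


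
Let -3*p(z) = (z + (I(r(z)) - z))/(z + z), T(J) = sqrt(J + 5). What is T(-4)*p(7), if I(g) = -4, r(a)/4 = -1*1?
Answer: 2/21 ≈ 0.095238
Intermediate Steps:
r(a) = -4 (r(a) = 4*(-1*1) = 4*(-1) = -4)
T(J) = sqrt(5 + J)
p(z) = 2/(3*z) (p(z) = -(z + (-4 - z))/(3*(z + z)) = -(-4)/(3*(2*z)) = -(-4)*1/(2*z)/3 = -(-2)/(3*z) = 2/(3*z))
T(-4)*p(7) = sqrt(5 - 4)*((2/3)/7) = sqrt(1)*((2/3)*(1/7)) = 1*(2/21) = 2/21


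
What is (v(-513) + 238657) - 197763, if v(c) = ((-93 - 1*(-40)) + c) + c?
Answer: 39815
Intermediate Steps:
v(c) = -53 + 2*c (v(c) = ((-93 + 40) + c) + c = (-53 + c) + c = -53 + 2*c)
(v(-513) + 238657) - 197763 = ((-53 + 2*(-513)) + 238657) - 197763 = ((-53 - 1026) + 238657) - 197763 = (-1079 + 238657) - 197763 = 237578 - 197763 = 39815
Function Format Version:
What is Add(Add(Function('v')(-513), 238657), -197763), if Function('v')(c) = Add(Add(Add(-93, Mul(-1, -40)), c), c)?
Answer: 39815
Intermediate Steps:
Function('v')(c) = Add(-53, Mul(2, c)) (Function('v')(c) = Add(Add(Add(-93, 40), c), c) = Add(Add(-53, c), c) = Add(-53, Mul(2, c)))
Add(Add(Function('v')(-513), 238657), -197763) = Add(Add(Add(-53, Mul(2, -513)), 238657), -197763) = Add(Add(Add(-53, -1026), 238657), -197763) = Add(Add(-1079, 238657), -197763) = Add(237578, -197763) = 39815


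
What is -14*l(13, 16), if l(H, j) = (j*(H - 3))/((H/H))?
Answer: -2240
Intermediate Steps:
l(H, j) = j*(-3 + H) (l(H, j) = (j*(-3 + H))/1 = (j*(-3 + H))*1 = j*(-3 + H))
-14*l(13, 16) = -224*(-3 + 13) = -224*10 = -14*160 = -2240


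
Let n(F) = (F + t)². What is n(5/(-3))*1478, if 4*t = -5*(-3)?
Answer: 461875/72 ≈ 6414.9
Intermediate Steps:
t = 15/4 (t = (-5*(-3))/4 = (¼)*15 = 15/4 ≈ 3.7500)
n(F) = (15/4 + F)² (n(F) = (F + 15/4)² = (15/4 + F)²)
n(5/(-3))*1478 = ((15 + 4*(5/(-3)))²/16)*1478 = ((15 + 4*(5*(-⅓)))²/16)*1478 = ((15 + 4*(-5/3))²/16)*1478 = ((15 - 20/3)²/16)*1478 = ((25/3)²/16)*1478 = ((1/16)*(625/9))*1478 = (625/144)*1478 = 461875/72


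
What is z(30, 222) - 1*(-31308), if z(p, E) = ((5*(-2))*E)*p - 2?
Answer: -35294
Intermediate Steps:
z(p, E) = -2 - 10*E*p (z(p, E) = (-10*E)*p - 2 = -10*E*p - 2 = -2 - 10*E*p)
z(30, 222) - 1*(-31308) = (-2 - 10*222*30) - 1*(-31308) = (-2 - 66600) + 31308 = -66602 + 31308 = -35294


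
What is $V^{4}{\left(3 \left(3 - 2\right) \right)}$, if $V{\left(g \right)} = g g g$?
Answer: $531441$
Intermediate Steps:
$V{\left(g \right)} = g^{3}$ ($V{\left(g \right)} = g^{2} g = g^{3}$)
$V^{4}{\left(3 \left(3 - 2\right) \right)} = \left(\left(3 \left(3 - 2\right)\right)^{3}\right)^{4} = \left(\left(3 \cdot 1\right)^{3}\right)^{4} = \left(3^{3}\right)^{4} = 27^{4} = 531441$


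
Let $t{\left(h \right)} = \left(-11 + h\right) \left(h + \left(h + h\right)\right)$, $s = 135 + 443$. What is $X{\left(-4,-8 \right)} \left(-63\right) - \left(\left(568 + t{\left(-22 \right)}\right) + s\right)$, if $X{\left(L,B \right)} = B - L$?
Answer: $-3072$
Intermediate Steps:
$s = 578$
$t{\left(h \right)} = 3 h \left(-11 + h\right)$ ($t{\left(h \right)} = \left(-11 + h\right) \left(h + 2 h\right) = \left(-11 + h\right) 3 h = 3 h \left(-11 + h\right)$)
$X{\left(-4,-8 \right)} \left(-63\right) - \left(\left(568 + t{\left(-22 \right)}\right) + s\right) = \left(-8 - -4\right) \left(-63\right) - \left(\left(568 + 3 \left(-22\right) \left(-11 - 22\right)\right) + 578\right) = \left(-8 + 4\right) \left(-63\right) - \left(\left(568 + 3 \left(-22\right) \left(-33\right)\right) + 578\right) = \left(-4\right) \left(-63\right) - \left(\left(568 + 2178\right) + 578\right) = 252 - \left(2746 + 578\right) = 252 - 3324 = -3072$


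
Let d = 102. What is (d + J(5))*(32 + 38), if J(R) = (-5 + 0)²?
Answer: 8890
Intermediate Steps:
J(R) = 25 (J(R) = (-5)² = 25)
(d + J(5))*(32 + 38) = (102 + 25)*(32 + 38) = 127*70 = 8890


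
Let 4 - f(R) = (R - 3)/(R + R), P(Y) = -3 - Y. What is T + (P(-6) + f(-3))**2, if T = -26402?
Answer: -26366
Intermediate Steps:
f(R) = 4 - (-3 + R)/(2*R) (f(R) = 4 - (R - 3)/(R + R) = 4 - (-3 + R)/(2*R))
T + (P(-6) + f(-3))**2 = -26402 + ((-3 - 1*(-6)) + (1/2)*(3 + 7*(-3))/(-3))**2 = -26402 + ((-3 + 6) + (1/2)*(-1/3)*(3 - 21))**2 = -26402 + (3 + (1/2)*(-1/3)*(-18))**2 = -26402 + (3 + 3)**2 = -26402 + 6**2 = -26402 + 36 = -26366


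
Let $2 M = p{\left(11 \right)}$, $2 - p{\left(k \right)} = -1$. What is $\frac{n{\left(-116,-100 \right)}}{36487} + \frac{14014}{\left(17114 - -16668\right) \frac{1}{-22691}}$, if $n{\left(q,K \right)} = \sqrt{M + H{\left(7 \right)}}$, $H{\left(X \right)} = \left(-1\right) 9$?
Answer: $- \frac{22713691}{2413} + \frac{i \sqrt{30}}{72974} \approx -9413.0 + 7.5057 \cdot 10^{-5} i$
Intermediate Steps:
$p{\left(k \right)} = 3$ ($p{\left(k \right)} = 2 - -1 = 2 + 1 = 3$)
$H{\left(X \right)} = -9$
$M = \frac{3}{2}$ ($M = \frac{1}{2} \cdot 3 = \frac{3}{2} \approx 1.5$)
$n{\left(q,K \right)} = \frac{i \sqrt{30}}{2}$ ($n{\left(q,K \right)} = \sqrt{\frac{3}{2} - 9} = \sqrt{- \frac{15}{2}} = \frac{i \sqrt{30}}{2}$)
$\frac{n{\left(-116,-100 \right)}}{36487} + \frac{14014}{\left(17114 - -16668\right) \frac{1}{-22691}} = \frac{\frac{1}{2} i \sqrt{30}}{36487} + \frac{14014}{\left(17114 - -16668\right) \frac{1}{-22691}} = \frac{i \sqrt{30}}{2} \cdot \frac{1}{36487} + \frac{14014}{\left(17114 + 16668\right) \left(- \frac{1}{22691}\right)} = \frac{i \sqrt{30}}{72974} + \frac{14014}{33782 \left(- \frac{1}{22691}\right)} = \frac{i \sqrt{30}}{72974} + \frac{14014}{- \frac{33782}{22691}} = \frac{i \sqrt{30}}{72974} + 14014 \left(- \frac{22691}{33782}\right) = \frac{i \sqrt{30}}{72974} - \frac{22713691}{2413} = - \frac{22713691}{2413} + \frac{i \sqrt{30}}{72974}$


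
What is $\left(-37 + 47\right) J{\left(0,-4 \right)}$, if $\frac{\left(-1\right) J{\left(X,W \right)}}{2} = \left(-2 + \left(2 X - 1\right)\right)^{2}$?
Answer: $-180$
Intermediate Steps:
$J{\left(X,W \right)} = - 2 \left(-3 + 2 X\right)^{2}$ ($J{\left(X,W \right)} = - 2 \left(-2 + \left(2 X - 1\right)\right)^{2} = - 2 \left(-2 + \left(-1 + 2 X\right)\right)^{2} = - 2 \left(-3 + 2 X\right)^{2}$)
$\left(-37 + 47\right) J{\left(0,-4 \right)} = \left(-37 + 47\right) \left(- 2 \left(-3 + 2 \cdot 0\right)^{2}\right) = 10 \left(- 2 \left(-3 + 0\right)^{2}\right) = 10 \left(- 2 \left(-3\right)^{2}\right) = 10 \left(\left(-2\right) 9\right) = 10 \left(-18\right) = -180$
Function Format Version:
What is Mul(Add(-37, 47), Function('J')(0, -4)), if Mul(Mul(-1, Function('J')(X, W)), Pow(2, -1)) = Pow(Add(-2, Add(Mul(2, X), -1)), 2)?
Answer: -180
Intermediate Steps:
Function('J')(X, W) = Mul(-2, Pow(Add(-3, Mul(2, X)), 2)) (Function('J')(X, W) = Mul(-2, Pow(Add(-2, Add(Mul(2, X), -1)), 2)) = Mul(-2, Pow(Add(-2, Add(-1, Mul(2, X))), 2)) = Mul(-2, Pow(Add(-3, Mul(2, X)), 2)))
Mul(Add(-37, 47), Function('J')(0, -4)) = Mul(Add(-37, 47), Mul(-2, Pow(Add(-3, Mul(2, 0)), 2))) = Mul(10, Mul(-2, Pow(Add(-3, 0), 2))) = Mul(10, Mul(-2, Pow(-3, 2))) = Mul(10, Mul(-2, 9)) = Mul(10, -18) = -180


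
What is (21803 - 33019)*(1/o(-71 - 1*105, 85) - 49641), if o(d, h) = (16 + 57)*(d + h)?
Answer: 3698646079424/6643 ≈ 5.5677e+8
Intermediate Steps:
o(d, h) = 73*d + 73*h (o(d, h) = 73*(d + h) = 73*d + 73*h)
(21803 - 33019)*(1/o(-71 - 1*105, 85) - 49641) = (21803 - 33019)*(1/(73*(-71 - 1*105) + 73*85) - 49641) = -11216*(1/(73*(-71 - 105) + 6205) - 49641) = -11216*(1/(73*(-176) + 6205) - 49641) = -11216*(1/(-12848 + 6205) - 49641) = -11216*(1/(-6643) - 49641) = -11216*(-1/6643 - 49641) = -11216*(-329765164/6643) = 3698646079424/6643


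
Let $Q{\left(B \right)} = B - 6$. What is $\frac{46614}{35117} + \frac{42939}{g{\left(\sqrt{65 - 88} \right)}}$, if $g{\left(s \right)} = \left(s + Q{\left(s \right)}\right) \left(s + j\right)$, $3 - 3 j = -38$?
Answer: $\frac{3 \left(- 1501922271 i + 994432 \sqrt{23}\right)}{2247488 \left(\sqrt{23} + 6 i\right)} \approx -203.36 - 163.61 i$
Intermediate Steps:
$j = \frac{41}{3}$ ($j = 1 - - \frac{38}{3} = 1 + \frac{38}{3} = \frac{41}{3} \approx 13.667$)
$Q{\left(B \right)} = -6 + B$ ($Q{\left(B \right)} = B - 6 = -6 + B$)
$g{\left(s \right)} = \left(-6 + 2 s\right) \left(\frac{41}{3} + s\right)$ ($g{\left(s \right)} = \left(s + \left(-6 + s\right)\right) \left(s + \frac{41}{3}\right) = \left(-6 + 2 s\right) \left(\frac{41}{3} + s\right)$)
$\frac{46614}{35117} + \frac{42939}{g{\left(\sqrt{65 - 88} \right)}} = \frac{46614}{35117} + \frac{42939}{-82 + 2 \left(\sqrt{65 - 88}\right)^{2} + \frac{64 \sqrt{65 - 88}}{3}} = 46614 \cdot \frac{1}{35117} + \frac{42939}{-82 + 2 \left(\sqrt{-23}\right)^{2} + \frac{64 \sqrt{-23}}{3}} = \frac{46614}{35117} + \frac{42939}{-82 + 2 \left(i \sqrt{23}\right)^{2} + \frac{64 i \sqrt{23}}{3}} = \frac{46614}{35117} + \frac{42939}{-82 + 2 \left(-23\right) + \frac{64 i \sqrt{23}}{3}} = \frac{46614}{35117} + \frac{42939}{-82 - 46 + \frac{64 i \sqrt{23}}{3}} = \frac{46614}{35117} + \frac{42939}{-128 + \frac{64 i \sqrt{23}}{3}}$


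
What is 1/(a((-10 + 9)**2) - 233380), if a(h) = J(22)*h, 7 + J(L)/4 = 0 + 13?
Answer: -1/233356 ≈ -4.2853e-6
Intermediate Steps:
J(L) = 24 (J(L) = -28 + 4*(0 + 13) = -28 + 4*13 = -28 + 52 = 24)
a(h) = 24*h
1/(a((-10 + 9)**2) - 233380) = 1/(24*(-10 + 9)**2 - 233380) = 1/(24*(-1)**2 - 233380) = 1/(24*1 - 233380) = 1/(24 - 233380) = 1/(-233356) = -1/233356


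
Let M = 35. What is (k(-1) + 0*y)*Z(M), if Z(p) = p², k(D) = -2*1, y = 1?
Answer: -2450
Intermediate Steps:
k(D) = -2
(k(-1) + 0*y)*Z(M) = (-2 + 0*1)*35² = (-2 + 0)*1225 = -2*1225 = -2450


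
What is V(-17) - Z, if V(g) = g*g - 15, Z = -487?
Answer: 761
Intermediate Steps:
V(g) = -15 + g² (V(g) = g² - 15 = -15 + g²)
V(-17) - Z = (-15 + (-17)²) - 1*(-487) = (-15 + 289) + 487 = 274 + 487 = 761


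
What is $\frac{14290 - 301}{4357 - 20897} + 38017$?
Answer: $\frac{628787191}{16540} \approx 38016.0$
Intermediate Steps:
$\frac{14290 - 301}{4357 - 20897} + 38017 = \frac{13989}{-16540} + 38017 = 13989 \left(- \frac{1}{16540}\right) + 38017 = - \frac{13989}{16540} + 38017 = \frac{628787191}{16540}$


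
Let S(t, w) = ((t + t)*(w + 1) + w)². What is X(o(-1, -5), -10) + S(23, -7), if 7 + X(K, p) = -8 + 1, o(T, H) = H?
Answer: 80075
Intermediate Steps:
X(K, p) = -14 (X(K, p) = -7 + (-8 + 1) = -7 - 7 = -14)
S(t, w) = (w + 2*t*(1 + w))² (S(t, w) = ((2*t)*(1 + w) + w)² = (2*t*(1 + w) + w)² = (w + 2*t*(1 + w))²)
X(o(-1, -5), -10) + S(23, -7) = -14 + (-7 + 2*23 + 2*23*(-7))² = -14 + (-7 + 46 - 322)² = -14 + (-283)² = -14 + 80089 = 80075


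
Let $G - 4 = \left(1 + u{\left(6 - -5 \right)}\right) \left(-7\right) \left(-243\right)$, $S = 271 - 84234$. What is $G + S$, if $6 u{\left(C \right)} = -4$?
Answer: $-83392$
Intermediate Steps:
$u{\left(C \right)} = - \frac{2}{3}$ ($u{\left(C \right)} = \frac{1}{6} \left(-4\right) = - \frac{2}{3}$)
$S = -83963$ ($S = 271 - 84234 = -83963$)
$G = 571$ ($G = 4 + \left(1 - \frac{2}{3}\right) \left(-7\right) \left(-243\right) = 4 + \frac{1}{3} \left(-7\right) \left(-243\right) = 4 - -567 = 4 + 567 = 571$)
$G + S = 571 - 83963 = -83392$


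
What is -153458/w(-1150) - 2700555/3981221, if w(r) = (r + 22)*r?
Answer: -2057055079109/2582219940600 ≈ -0.79662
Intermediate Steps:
w(r) = r*(22 + r) (w(r) = (22 + r)*r = r*(22 + r))
-153458/w(-1150) - 2700555/3981221 = -153458*(-1/(1150*(22 - 1150))) - 2700555/3981221 = -153458/((-1150*(-1128))) - 2700555*1/3981221 = -153458/1297200 - 2700555/3981221 = -153458*1/1297200 - 2700555/3981221 = -76729/648600 - 2700555/3981221 = -2057055079109/2582219940600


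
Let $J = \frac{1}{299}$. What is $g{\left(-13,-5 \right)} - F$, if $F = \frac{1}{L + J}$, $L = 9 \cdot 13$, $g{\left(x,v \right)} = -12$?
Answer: $- \frac{420107}{34984} \approx -12.009$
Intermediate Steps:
$J = \frac{1}{299} \approx 0.0033445$
$L = 117$
$F = \frac{299}{34984}$ ($F = \frac{1}{117 + \frac{1}{299}} = \frac{1}{\frac{34984}{299}} = \frac{299}{34984} \approx 0.0085468$)
$g{\left(-13,-5 \right)} - F = -12 - \frac{299}{34984} = - \frac{420107}{34984}$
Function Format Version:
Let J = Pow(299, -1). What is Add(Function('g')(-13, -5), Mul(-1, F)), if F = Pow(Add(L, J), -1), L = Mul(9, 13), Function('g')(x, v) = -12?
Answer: Rational(-420107, 34984) ≈ -12.009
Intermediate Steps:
J = Rational(1, 299) ≈ 0.0033445
L = 117
F = Rational(299, 34984) (F = Pow(Add(117, Rational(1, 299)), -1) = Pow(Rational(34984, 299), -1) = Rational(299, 34984) ≈ 0.0085468)
Add(Function('g')(-13, -5), Mul(-1, F)) = Add(-12, Mul(-1, Rational(299, 34984))) = Add(-12, Rational(-299, 34984)) = Rational(-420107, 34984)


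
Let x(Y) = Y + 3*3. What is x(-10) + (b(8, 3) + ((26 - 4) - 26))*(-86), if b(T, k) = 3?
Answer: 85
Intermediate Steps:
x(Y) = 9 + Y (x(Y) = Y + 9 = 9 + Y)
x(-10) + (b(8, 3) + ((26 - 4) - 26))*(-86) = (9 - 10) + (3 + ((26 - 4) - 26))*(-86) = -1 + (3 + (22 - 26))*(-86) = -1 + (3 - 4)*(-86) = -1 - 1*(-86) = -1 + 86 = 85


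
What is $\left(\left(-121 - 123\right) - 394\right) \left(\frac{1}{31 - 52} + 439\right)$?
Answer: $- \frac{5881084}{21} \approx -2.8005 \cdot 10^{5}$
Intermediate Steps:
$\left(\left(-121 - 123\right) - 394\right) \left(\frac{1}{31 - 52} + 439\right) = \left(-244 - 394\right) \left(\frac{1}{-21} + 439\right) = - 638 \left(- \frac{1}{21} + 439\right) = \left(-638\right) \frac{9218}{21} = - \frac{5881084}{21}$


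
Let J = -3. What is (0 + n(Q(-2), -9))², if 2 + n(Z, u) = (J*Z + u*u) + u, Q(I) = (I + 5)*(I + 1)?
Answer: 6241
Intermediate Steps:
Q(I) = (1 + I)*(5 + I) (Q(I) = (5 + I)*(1 + I) = (1 + I)*(5 + I))
n(Z, u) = -2 + u + u² - 3*Z (n(Z, u) = -2 + ((-3*Z + u*u) + u) = -2 + ((-3*Z + u²) + u) = -2 + ((u² - 3*Z) + u) = -2 + (u + u² - 3*Z) = -2 + u + u² - 3*Z)
(0 + n(Q(-2), -9))² = (0 + (-2 - 9 + (-9)² - 3*(5 + (-2)² + 6*(-2))))² = (0 + (-2 - 9 + 81 - 3*(5 + 4 - 12)))² = (0 + (-2 - 9 + 81 - 3*(-3)))² = (0 + (-2 - 9 + 81 + 9))² = (0 + 79)² = 79² = 6241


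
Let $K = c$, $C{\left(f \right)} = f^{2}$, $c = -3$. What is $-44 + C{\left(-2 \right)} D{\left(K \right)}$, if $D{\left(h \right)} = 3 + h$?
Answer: $-44$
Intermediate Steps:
$K = -3$
$-44 + C{\left(-2 \right)} D{\left(K \right)} = -44 + \left(-2\right)^{2} \left(3 - 3\right) = -44 + 4 \cdot 0 = -44 + 0 = -44$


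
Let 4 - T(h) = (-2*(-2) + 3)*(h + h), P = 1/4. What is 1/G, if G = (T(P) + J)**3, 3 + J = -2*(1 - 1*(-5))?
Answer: -8/24389 ≈ -0.00032802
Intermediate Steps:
J = -15 (J = -3 - 2*(1 - 1*(-5)) = -3 - 2*(1 + 5) = -3 - 2*6 = -3 - 12 = -15)
P = 1/4 ≈ 0.25000
T(h) = 4 - 14*h (T(h) = 4 - (-2*(-2) + 3)*(h + h) = 4 - (4 + 3)*2*h = 4 - 7*2*h = 4 - 14*h)
G = -24389/8 (G = ((4 - 14*1/4) - 15)**3 = ((4 - 7/2) - 15)**3 = (1/2 - 15)**3 = (-29/2)**3 = -24389/8 ≈ -3048.6)
1/G = 1/(-24389/8) = -8/24389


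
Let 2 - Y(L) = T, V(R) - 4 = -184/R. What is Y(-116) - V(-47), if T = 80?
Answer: -4038/47 ≈ -85.915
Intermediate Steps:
V(R) = 4 - 184/R
Y(L) = -78 (Y(L) = 2 - 1*80 = 2 - 80 = -78)
Y(-116) - V(-47) = -78 - (4 - 184/(-47)) = -78 - (4 - 184*(-1/47)) = -78 - (4 + 184/47) = -78 - 1*372/47 = -78 - 372/47 = -4038/47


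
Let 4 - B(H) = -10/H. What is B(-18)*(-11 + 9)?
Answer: -62/9 ≈ -6.8889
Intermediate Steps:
B(H) = 4 + 10/H (B(H) = 4 - (-10)/H = 4 + 10/H)
B(-18)*(-11 + 9) = (4 + 10/(-18))*(-11 + 9) = (4 + 10*(-1/18))*(-2) = (4 - 5/9)*(-2) = (31/9)*(-2) = -62/9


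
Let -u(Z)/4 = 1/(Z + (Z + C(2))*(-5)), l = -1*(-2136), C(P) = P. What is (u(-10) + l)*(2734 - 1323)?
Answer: 45205618/15 ≈ 3.0137e+6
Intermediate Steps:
l = 2136
u(Z) = -4/(-10 - 4*Z) (u(Z) = -4/(Z + (Z + 2)*(-5)) = -4/(Z + (2 + Z)*(-5)) = -4/(Z + (-10 - 5*Z)) = -4/(-10 - 4*Z))
(u(-10) + l)*(2734 - 1323) = (2/(5 + 2*(-10)) + 2136)*(2734 - 1323) = (2/(5 - 20) + 2136)*1411 = (2/(-15) + 2136)*1411 = (2*(-1/15) + 2136)*1411 = (-2/15 + 2136)*1411 = (32038/15)*1411 = 45205618/15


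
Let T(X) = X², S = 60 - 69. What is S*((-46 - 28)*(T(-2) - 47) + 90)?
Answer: -29448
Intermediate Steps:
S = -9
S*((-46 - 28)*(T(-2) - 47) + 90) = -9*((-46 - 28)*((-2)² - 47) + 90) = -9*(-74*(4 - 47) + 90) = -9*(-74*(-43) + 90) = -9*(3182 + 90) = -9*3272 = -29448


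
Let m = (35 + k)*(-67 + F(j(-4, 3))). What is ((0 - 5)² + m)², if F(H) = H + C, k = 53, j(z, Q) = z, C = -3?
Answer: 42081169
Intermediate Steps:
F(H) = -3 + H (F(H) = H - 3 = -3 + H)
m = -6512 (m = (35 + 53)*(-67 + (-3 - 4)) = 88*(-67 - 7) = 88*(-74) = -6512)
((0 - 5)² + m)² = ((0 - 5)² - 6512)² = ((-5)² - 6512)² = (25 - 6512)² = (-6487)² = 42081169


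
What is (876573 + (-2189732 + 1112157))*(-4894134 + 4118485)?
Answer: 155907000298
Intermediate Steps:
(876573 + (-2189732 + 1112157))*(-4894134 + 4118485) = (876573 - 1077575)*(-775649) = -201002*(-775649) = 155907000298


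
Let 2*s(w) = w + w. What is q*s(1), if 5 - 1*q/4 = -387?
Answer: 1568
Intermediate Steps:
q = 1568 (q = 20 - 4*(-387) = 20 + 1548 = 1568)
s(w) = w (s(w) = (w + w)/2 = (2*w)/2 = w)
q*s(1) = 1568*1 = 1568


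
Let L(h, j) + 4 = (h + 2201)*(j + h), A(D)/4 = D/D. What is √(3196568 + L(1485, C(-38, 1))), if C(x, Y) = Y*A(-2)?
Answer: 3*√965002 ≈ 2947.0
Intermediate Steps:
A(D) = 4 (A(D) = 4*(D/D) = 4*1 = 4)
C(x, Y) = 4*Y (C(x, Y) = Y*4 = 4*Y)
L(h, j) = -4 + (2201 + h)*(h + j) (L(h, j) = -4 + (h + 2201)*(j + h) = -4 + (2201 + h)*(h + j))
√(3196568 + L(1485, C(-38, 1))) = √(3196568 + (-4 + 1485² + 2201*1485 + 2201*(4*1) + 1485*(4*1))) = √(3196568 + (-4 + 2205225 + 3268485 + 2201*4 + 1485*4)) = √(3196568 + (-4 + 2205225 + 3268485 + 8804 + 5940)) = √(3196568 + 5488450) = √8685018 = 3*√965002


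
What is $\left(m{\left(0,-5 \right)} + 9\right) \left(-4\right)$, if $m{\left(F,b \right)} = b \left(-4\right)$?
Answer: $-116$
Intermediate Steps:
$m{\left(F,b \right)} = - 4 b$
$\left(m{\left(0,-5 \right)} + 9\right) \left(-4\right) = \left(\left(-4\right) \left(-5\right) + 9\right) \left(-4\right) = \left(20 + 9\right) \left(-4\right) = 29 \left(-4\right) = -116$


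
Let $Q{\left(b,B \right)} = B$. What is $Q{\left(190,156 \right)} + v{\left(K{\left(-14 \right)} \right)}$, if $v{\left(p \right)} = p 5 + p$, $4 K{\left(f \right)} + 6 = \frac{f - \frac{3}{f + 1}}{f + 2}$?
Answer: $\frac{15467}{104} \approx 148.72$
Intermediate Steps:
$K{\left(f \right)} = - \frac{3}{2} + \frac{f - \frac{3}{1 + f}}{4 \left(2 + f\right)}$ ($K{\left(f \right)} = - \frac{3}{2} + \frac{\left(f - \frac{3}{f + 1}\right) \frac{1}{f + 2}}{4} = - \frac{3}{2} + \frac{\left(f - \frac{3}{1 + f}\right) \frac{1}{2 + f}}{4} = - \frac{3}{2} + \frac{\frac{1}{2 + f} \left(f - \frac{3}{1 + f}\right)}{4} = - \frac{3}{2} + \frac{f - \frac{3}{1 + f}}{4 \left(2 + f\right)}$)
$v{\left(p \right)} = 6 p$ ($v{\left(p \right)} = 5 p + p = 6 p$)
$Q{\left(190,156 \right)} + v{\left(K{\left(-14 \right)} \right)} = 156 + 6 \frac{-15 - -238 - 5 \left(-14\right)^{2}}{4 \left(2 + \left(-14\right)^{2} + 3 \left(-14\right)\right)} = 156 + 6 \frac{-15 + 238 - 980}{4 \left(2 + 196 - 42\right)} = 156 + 6 \frac{-15 + 238 - 980}{4 \cdot 156} = 156 + 6 \cdot \frac{1}{4} \cdot \frac{1}{156} \left(-757\right) = 156 + 6 \left(- \frac{757}{624}\right) = 156 - \frac{757}{104} = \frac{15467}{104}$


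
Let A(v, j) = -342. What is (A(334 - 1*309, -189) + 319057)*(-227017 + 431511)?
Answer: 65175305210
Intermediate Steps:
(A(334 - 1*309, -189) + 319057)*(-227017 + 431511) = (-342 + 319057)*(-227017 + 431511) = 318715*204494 = 65175305210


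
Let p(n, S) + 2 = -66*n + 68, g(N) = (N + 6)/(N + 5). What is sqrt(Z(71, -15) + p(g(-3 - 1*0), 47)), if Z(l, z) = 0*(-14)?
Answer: I*sqrt(33) ≈ 5.7446*I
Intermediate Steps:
Z(l, z) = 0
g(N) = (6 + N)/(5 + N)
p(n, S) = 66 - 66*n (p(n, S) = -2 + (-66*n + 68) = -2 + (68 - 66*n) = 66 - 66*n)
sqrt(Z(71, -15) + p(g(-3 - 1*0), 47)) = sqrt(0 + (66 - 66*(6 + (-3 - 1*0))/(5 + (-3 - 1*0)))) = sqrt(0 + (66 - 66*(6 + (-3 + 0))/(5 + (-3 + 0)))) = sqrt(0 + (66 - 66*(6 - 3)/(5 - 3))) = sqrt(0 + (66 - 66*3/2)) = sqrt(0 + (66 - 99)) = sqrt(0 - 33) = sqrt(-33) = I*sqrt(33)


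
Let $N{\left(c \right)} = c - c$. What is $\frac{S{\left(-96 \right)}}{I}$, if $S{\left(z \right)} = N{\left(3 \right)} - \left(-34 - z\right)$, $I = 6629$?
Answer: $- \frac{62}{6629} \approx -0.0093528$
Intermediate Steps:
$N{\left(c \right)} = 0$
$S{\left(z \right)} = 34 + z$ ($S{\left(z \right)} = 0 - \left(-34 - z\right) = 0 + \left(34 + z\right) = 34 + z$)
$\frac{S{\left(-96 \right)}}{I} = \frac{34 - 96}{6629} = \left(-62\right) \frac{1}{6629} = - \frac{62}{6629}$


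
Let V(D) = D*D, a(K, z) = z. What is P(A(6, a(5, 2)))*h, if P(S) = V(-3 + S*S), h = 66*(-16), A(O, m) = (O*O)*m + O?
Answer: -39049360416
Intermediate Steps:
A(O, m) = O + m*O² (A(O, m) = O²*m + O = m*O² + O = O + m*O²)
V(D) = D²
h = -1056
P(S) = (-3 + S²)² (P(S) = (-3 + S*S)² = (-3 + S²)²)
P(A(6, a(5, 2)))*h = (-3 + (6*(1 + 6*2))²)²*(-1056) = (-3 + (6*(1 + 12))²)²*(-1056) = (-3 + (6*13)²)²*(-1056) = (-3 + 78²)²*(-1056) = (-3 + 6084)²*(-1056) = 6081²*(-1056) = 36978561*(-1056) = -39049360416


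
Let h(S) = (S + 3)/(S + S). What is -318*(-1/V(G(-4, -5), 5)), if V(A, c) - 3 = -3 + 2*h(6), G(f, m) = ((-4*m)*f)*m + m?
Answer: 212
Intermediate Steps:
h(S) = (3 + S)/(2*S) (h(S) = (3 + S)/((2*S)) = (3 + S)*(1/(2*S)) = (3 + S)/(2*S))
G(f, m) = m - 4*f*m² (G(f, m) = (-4*f*m)*m + m = -4*f*m² + m = m - 4*f*m²)
V(A, c) = 3/2 (V(A, c) = 3 + (-3 + 2*((½)*(3 + 6)/6)) = 3 + (-3 + 2*((½)*(⅙)*9)) = 3 + (-3 + 2*(¾)) = 3 + (-3 + 3/2) = 3 - 3/2 = 3/2)
-318*(-1/V(G(-4, -5), 5)) = -318/((-1*3/2)) = -318/(-3/2) = -318*(-⅔) = 212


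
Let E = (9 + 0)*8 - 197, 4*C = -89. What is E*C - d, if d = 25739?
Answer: -91831/4 ≈ -22958.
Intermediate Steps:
C = -89/4 (C = (¼)*(-89) = -89/4 ≈ -22.250)
E = -125 (E = 9*8 - 197 = 72 - 197 = -125)
E*C - d = -125*(-89/4) - 1*25739 = 11125/4 - 25739 = -91831/4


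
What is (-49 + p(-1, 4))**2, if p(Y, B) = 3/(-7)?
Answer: 119716/49 ≈ 2443.2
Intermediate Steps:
p(Y, B) = -3/7 (p(Y, B) = 3*(-1/7) = -3/7)
(-49 + p(-1, 4))**2 = (-49 - 3/7)**2 = (-346/7)**2 = 119716/49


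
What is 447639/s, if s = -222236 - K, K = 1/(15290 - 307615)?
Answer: -43618690225/21655046233 ≈ -2.0143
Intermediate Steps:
K = -1/292325 (K = 1/(-292325) = -1/292325 ≈ -3.4208e-6)
s = -64965138699/292325 (s = -222236 - 1*(-1/292325) = -222236 + 1/292325 = -64965138699/292325 ≈ -2.2224e+5)
447639/s = 447639/(-64965138699/292325) = 447639*(-292325/64965138699) = -43618690225/21655046233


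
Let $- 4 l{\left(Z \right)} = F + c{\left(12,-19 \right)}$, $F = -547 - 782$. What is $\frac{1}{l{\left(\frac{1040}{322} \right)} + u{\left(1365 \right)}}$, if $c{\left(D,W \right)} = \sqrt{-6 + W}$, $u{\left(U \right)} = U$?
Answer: $\frac{13578}{23045273} + \frac{10 i}{23045273} \approx 0.00058919 + 4.3393 \cdot 10^{-7} i$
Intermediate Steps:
$F = -1329$ ($F = -547 - 782 = -1329$)
$l{\left(Z \right)} = \frac{1329}{4} - \frac{5 i}{4}$ ($l{\left(Z \right)} = - \frac{-1329 + \sqrt{-6 - 19}}{4} = - \frac{-1329 + \sqrt{-25}}{4} = - \frac{-1329 + 5 i}{4} = \frac{1329}{4} - \frac{5 i}{4}$)
$\frac{1}{l{\left(\frac{1040}{322} \right)} + u{\left(1365 \right)}} = \frac{1}{\left(\frac{1329}{4} - \frac{5 i}{4}\right) + 1365} = \frac{1}{\frac{6789}{4} - \frac{5 i}{4}} = \frac{8 \left(\frac{6789}{4} + \frac{5 i}{4}\right)}{23045273}$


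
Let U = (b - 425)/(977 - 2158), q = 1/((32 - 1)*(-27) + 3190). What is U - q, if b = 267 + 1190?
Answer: -2429477/2778893 ≈ -0.87426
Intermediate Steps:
b = 1457
q = 1/2353 (q = 1/(31*(-27) + 3190) = 1/(-837 + 3190) = 1/2353 ≈ 0.00042499)
U = -1032/1181 (U = (1457 - 425)/(977 - 2158) = 1032/(-1181) = 1032*(-1/1181) = -1032/1181 ≈ -0.87384)
U - q = -1032/1181 - 1*1/2353 = -1032/1181 - 1/2353 = -2429477/2778893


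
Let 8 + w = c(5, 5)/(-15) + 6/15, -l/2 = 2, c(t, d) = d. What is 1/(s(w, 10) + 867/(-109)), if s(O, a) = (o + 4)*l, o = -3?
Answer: -109/1303 ≈ -0.083653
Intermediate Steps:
l = -4 (l = -2*2 = -4)
w = -119/15 (w = -8 + (5/(-15) + 6/15) = -8 + (5*(-1/15) + 6*(1/15)) = -8 + (-⅓ + ⅖) = -8 + 1/15 = -119/15 ≈ -7.9333)
s(O, a) = -4 (s(O, a) = (-3 + 4)*(-4) = 1*(-4) = -4)
1/(s(w, 10) + 867/(-109)) = 1/(-4 + 867/(-109)) = 1/(-4 + 867*(-1/109)) = 1/(-4 - 867/109) = 1/(-1303/109) = -109/1303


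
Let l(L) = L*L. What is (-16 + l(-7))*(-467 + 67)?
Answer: -13200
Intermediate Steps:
l(L) = L²
(-16 + l(-7))*(-467 + 67) = (-16 + (-7)²)*(-467 + 67) = (-16 + 49)*(-400) = 33*(-400) = -13200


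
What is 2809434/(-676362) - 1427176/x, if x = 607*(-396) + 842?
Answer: 1433058273/794161715 ≈ 1.8045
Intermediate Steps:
x = -239530 (x = -240372 + 842 = -239530)
2809434/(-676362) - 1427176/x = 2809434/(-676362) - 1427176/(-239530) = 2809434*(-1/676362) - 1427176*(-1/239530) = -468239/112727 + 713588/119765 = 1433058273/794161715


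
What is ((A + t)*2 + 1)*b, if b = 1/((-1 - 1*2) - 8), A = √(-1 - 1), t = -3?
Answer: 5/11 - 2*I*√2/11 ≈ 0.45455 - 0.25713*I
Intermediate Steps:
A = I*√2 (A = √(-2) = I*√2 ≈ 1.4142*I)
b = -1/11 (b = 1/((-1 - 2) - 8) = 1/(-3 - 8) = 1/(-11) = -1/11 ≈ -0.090909)
((A + t)*2 + 1)*b = ((I*√2 - 3)*2 + 1)*(-1/11) = ((-3 + I*√2)*2 + 1)*(-1/11) = ((-6 + 2*I*√2) + 1)*(-1/11) = (-5 + 2*I*√2)*(-1/11) = 5/11 - 2*I*√2/11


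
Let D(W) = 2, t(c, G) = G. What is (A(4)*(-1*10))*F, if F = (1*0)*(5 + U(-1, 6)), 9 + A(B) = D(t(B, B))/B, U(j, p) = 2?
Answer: 0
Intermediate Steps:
A(B) = -9 + 2/B
F = 0 (F = (1*0)*(5 + 2) = 0*7 = 0)
(A(4)*(-1*10))*F = ((-9 + 2/4)*(-1*10))*0 = ((-9 + 2*(¼))*(-10))*0 = ((-9 + ½)*(-10))*0 = -17/2*(-10)*0 = 85*0 = 0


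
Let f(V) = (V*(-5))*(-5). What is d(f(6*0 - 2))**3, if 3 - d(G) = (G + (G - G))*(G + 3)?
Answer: -12928235923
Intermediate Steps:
f(V) = 25*V (f(V) = -5*V*(-5) = 25*V)
d(G) = 3 - G*(3 + G) (d(G) = 3 - (G + (G - G))*(G + 3) = 3 - (G + 0)*(3 + G) = 3 - G*(3 + G))
d(f(6*0 - 2))**3 = (3 - (25*(6*0 - 2))**2 - 75*(6*0 - 2))**3 = (3 - (25*(0 - 2))**2 - 75*(0 - 2))**3 = (3 - (25*(-2))**2 - 75*(-2))**3 = (3 - 1*(-50)**2 - 3*(-50))**3 = (3 - 1*2500 + 150)**3 = (3 - 2500 + 150)**3 = (-2347)**3 = -12928235923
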